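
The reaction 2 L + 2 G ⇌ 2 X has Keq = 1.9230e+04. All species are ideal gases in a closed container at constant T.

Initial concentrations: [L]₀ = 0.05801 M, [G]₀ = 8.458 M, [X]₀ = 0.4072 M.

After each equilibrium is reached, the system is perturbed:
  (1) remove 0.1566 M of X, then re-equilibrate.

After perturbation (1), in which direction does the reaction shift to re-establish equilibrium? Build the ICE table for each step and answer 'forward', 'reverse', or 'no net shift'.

Direction: forward

Q₀ = 0.6888 vs Keq = 1.9230e+04 ⇒ Q<K, forward
Step 1:
                  L         G         X
  I         0.05801     8.458    0.4072
  C        -0.05761  -0.05761   0.05761
  E       3.9901e-04       8.4    0.4648
  solve Keq expr → x = 0.02881; check Q = 1.9230e+04
Then remove 0.1566 M of X.
Step 2:
                  L         G         X
  I       3.9901e-04       8.4    0.3082
  C       -1.3431e-04 -1.3431e-04 1.3431e-04
  E       2.6470e-04       8.4    0.3083
  solve Keq expr → x = 6.7156e-05; check Q = 1.9230e+04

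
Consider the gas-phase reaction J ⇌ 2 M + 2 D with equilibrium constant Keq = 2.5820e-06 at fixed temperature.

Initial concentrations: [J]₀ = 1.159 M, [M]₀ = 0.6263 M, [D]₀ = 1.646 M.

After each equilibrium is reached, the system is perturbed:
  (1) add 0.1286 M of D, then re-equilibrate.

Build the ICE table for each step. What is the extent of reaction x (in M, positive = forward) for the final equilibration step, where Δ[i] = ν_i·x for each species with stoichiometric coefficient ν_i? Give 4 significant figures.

Q₀ = 0.9169 vs Keq = 2.5820e-06 ⇒ Q>K, reverse
Step 1:
                  J         M         D
  Initial     1.159    0.6263     1.646
  Change     0.3122   -0.6244   -0.6244
  Equil       1.471  0.001908     1.022
  solve Keq expr → x = -0.3122; check Q = 2.5820e-06
Then add 0.1286 M of D.
Step 2:
                  J         M         D
  Initial     1.471  0.001908      1.15
  Change  1.0646e-04 -2.1293e-04 -2.1293e-04
  Equil       1.471  0.001695      1.15
  solve Keq expr → x = -1.0646e-04; check Q = 2.5820e-06

x = -1.0646e-04 M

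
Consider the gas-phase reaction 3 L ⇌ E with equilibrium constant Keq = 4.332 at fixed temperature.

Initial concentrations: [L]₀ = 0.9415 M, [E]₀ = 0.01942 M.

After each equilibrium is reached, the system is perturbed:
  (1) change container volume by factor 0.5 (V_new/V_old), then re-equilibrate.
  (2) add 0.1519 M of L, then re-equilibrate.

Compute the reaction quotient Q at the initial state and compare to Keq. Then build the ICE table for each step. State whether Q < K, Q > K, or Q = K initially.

Q₀ = 0.02327; Q < K (proceeds forward)

Q₀ = 0.02327 vs Keq = 4.332 ⇒ Q<K, forward
Step 1:
                  L         E
  init       0.9415   0.01942
  Δ          -0.576     0.192
  eq         0.3655    0.2114
  solve Keq expr → x = 0.192; check Q = 4.332
Then change container volume by factor 0.5 (V_new/V_old).
Step 2:
                  L         E
  init       0.7309    0.4229
  Δ         -0.2428   0.08093
  eq         0.4881    0.5038
  solve Keq expr → x = 0.08093; check Q = 4.332
Then add 0.1519 M of L.
Step 3:
                  L         E
  init         0.64    0.5038
  Δ         -0.1375   0.04584
  eq         0.5025    0.5496
  solve Keq expr → x = 0.04584; check Q = 4.332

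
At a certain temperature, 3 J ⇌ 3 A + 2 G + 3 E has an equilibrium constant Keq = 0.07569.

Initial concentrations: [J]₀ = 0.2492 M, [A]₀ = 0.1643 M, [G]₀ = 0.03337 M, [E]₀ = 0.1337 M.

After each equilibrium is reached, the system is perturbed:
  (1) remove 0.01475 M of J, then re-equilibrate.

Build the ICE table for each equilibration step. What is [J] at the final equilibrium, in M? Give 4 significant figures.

Q₀ = 7.6274e-07 vs Keq = 0.07569 ⇒ Q<K, forward
Step 1:
                    J           A           G           E
  I            0.2492      0.1643     0.03337      0.1337
  C           -0.1776      0.1776      0.1184      0.1776
  E           0.07159      0.3419      0.1518      0.3113
  solve Keq expr → x = 0.0592; check Q = 0.07569
Then remove 0.01475 M of J.
Step 2:
                    J           A           G           E
  I           0.05684      0.3419      0.1518      0.3113
  C          0.009033   -0.009033   -0.006022   -0.009033
  E           0.06588      0.3329      0.1458      0.3023
  solve Keq expr → x = -0.003011; check Q = 0.07569

[J]_eq = 0.06588 M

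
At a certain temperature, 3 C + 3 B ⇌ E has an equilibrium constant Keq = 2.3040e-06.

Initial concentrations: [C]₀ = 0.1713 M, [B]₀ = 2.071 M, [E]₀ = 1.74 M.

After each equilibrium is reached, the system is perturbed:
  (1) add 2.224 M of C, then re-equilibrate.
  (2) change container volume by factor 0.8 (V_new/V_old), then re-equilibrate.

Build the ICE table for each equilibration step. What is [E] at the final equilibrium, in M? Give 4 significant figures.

[E]_eq = 0.5111 M

Q₀ = 38.97 vs Keq = 2.3040e-06 ⇒ Q>K, reverse
Step 1:
                   C          B          E
  Initial     0.1713      2.071       1.74
  Change       4.911      4.911     -1.637
  Equil        5.082      6.982      0.103
  solve Keq expr → x = -1.637; check Q = 2.3040e-06
Then add 2.224 M of C.
Step 2:
                   C          B          E
  Initial      7.306      6.982      0.103
  Change     -0.3625    -0.3625     0.1208
  Equil        6.944       6.62     0.2238
  solve Keq expr → x = 0.1208; check Q = 2.3040e-06
Then change container volume by factor 0.8 (V_new/V_old).
Step 3:
                   C          B          E
  Initial       8.68      8.275     0.2797
  Change     -0.6942    -0.6942     0.2314
  Equil        7.986       7.58     0.5111
  solve Keq expr → x = 0.2314; check Q = 2.3040e-06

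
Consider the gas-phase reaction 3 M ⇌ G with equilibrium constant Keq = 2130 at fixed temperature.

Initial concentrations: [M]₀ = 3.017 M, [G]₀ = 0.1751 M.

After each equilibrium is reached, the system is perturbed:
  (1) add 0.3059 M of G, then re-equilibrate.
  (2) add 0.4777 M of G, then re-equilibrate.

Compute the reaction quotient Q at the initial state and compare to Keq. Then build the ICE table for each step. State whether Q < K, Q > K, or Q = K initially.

Q₀ = 0.006376 vs Keq = 2130 ⇒ Q<K, forward
Step 1:
                  M         G
  init        3.017    0.1751
  Δ          -2.935    0.9785
  eq        0.08151     1.154
  solve Keq expr → x = 0.9785; check Q = 2130
Then add 0.3059 M of G.
Step 2:
                  M         G
  init      0.08151     1.459
  Δ        0.006604 -0.002201
  eq        0.08812     1.457
  solve Keq expr → x = -0.002201; check Q = 2130
Then add 0.4777 M of G.
Step 3:
                  M         G
  init      0.08812     1.935
  Δ        0.008686 -0.002895
  eq         0.0968     1.932
  solve Keq expr → x = -0.002895; check Q = 2130

Q₀ = 0.006376; Q < K (proceeds forward)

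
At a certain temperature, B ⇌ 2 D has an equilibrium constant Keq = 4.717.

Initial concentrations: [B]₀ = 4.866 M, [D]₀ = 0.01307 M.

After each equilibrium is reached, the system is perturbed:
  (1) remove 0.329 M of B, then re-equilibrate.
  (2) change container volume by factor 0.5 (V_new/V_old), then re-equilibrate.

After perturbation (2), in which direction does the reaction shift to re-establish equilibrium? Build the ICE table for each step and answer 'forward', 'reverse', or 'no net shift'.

Q₀ = 3.5106e-05 vs Keq = 4.717 ⇒ Q<K, forward
Step 1:
                   B          D
  init         4.866    0.01307
  Δ           -1.872      3.745
  eq           2.994      3.758
  solve Keq expr → x = 1.872; check Q = 4.717
Then remove 0.329 M of B.
Step 2:
                   B          D
  init         2.665      3.758
  Δ          0.07988    -0.1598
  eq           2.745      3.598
  solve Keq expr → x = -0.07988; check Q = 4.717
Then change container volume by factor 0.5 (V_new/V_old).
Step 3:
                   B          D
  init         5.489      7.196
  Δ           0.8615     -1.723
  eq            6.35      5.473
  solve Keq expr → x = -0.8615; check Q = 4.717

Direction: reverse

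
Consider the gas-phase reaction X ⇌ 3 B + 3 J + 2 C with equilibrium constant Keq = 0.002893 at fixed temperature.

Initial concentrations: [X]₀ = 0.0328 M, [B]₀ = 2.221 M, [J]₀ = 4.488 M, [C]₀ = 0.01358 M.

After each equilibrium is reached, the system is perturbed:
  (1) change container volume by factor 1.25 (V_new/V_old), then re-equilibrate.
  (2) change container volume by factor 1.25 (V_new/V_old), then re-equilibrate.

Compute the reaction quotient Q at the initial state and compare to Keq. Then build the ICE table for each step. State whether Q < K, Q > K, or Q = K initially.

Q₀ = 5.568 vs Keq = 0.002893 ⇒ Q>K, reverse
Step 1:
                    X           B           J           C
  I            0.0328       2.221       4.488     0.01358
  C          0.006617    -0.01985    -0.01985    -0.01323
  E           0.03942       2.201       4.468  3.4622e-04
  solve Keq expr → x = -0.006617; check Q = 0.002893
Then change container volume by factor 1.25 (V_new/V_old).
Step 2:
                    X           B           J           C
  I           0.03153       1.761       3.575  2.7697e-04
  C       -1.6295e-04  4.8886e-04  4.8886e-04  3.2590e-04
  E           0.03137       1.761       3.575  6.0288e-04
  solve Keq expr → x = 1.6295e-04; check Q = 0.002893
Then change container volume by factor 1.25 (V_new/V_old).
Step 3:
                    X           B           J           C
  I            0.0251       1.409        2.86  4.8230e-04
  C       -2.8177e-04  8.4532e-04  8.4532e-04  5.6355e-04
  E           0.02481        1.41       2.861    0.001046
  solve Keq expr → x = 2.8177e-04; check Q = 0.002893

Q₀ = 5.568; Q > K (proceeds reverse)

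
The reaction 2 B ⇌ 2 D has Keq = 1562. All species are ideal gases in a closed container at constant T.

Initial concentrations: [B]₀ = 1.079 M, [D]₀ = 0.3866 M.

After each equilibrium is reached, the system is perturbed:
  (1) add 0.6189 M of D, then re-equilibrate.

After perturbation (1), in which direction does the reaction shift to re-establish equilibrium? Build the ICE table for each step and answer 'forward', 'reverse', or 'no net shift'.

Direction: reverse

Q₀ = 0.1284 vs Keq = 1562 ⇒ Q<K, forward
Step 1:
                  B         D
  Initial     1.079    0.3866
  Change     -1.043     1.043
  Equil     0.03617     1.429
  solve Keq expr → x = 0.5214; check Q = 1562
Then add 0.6189 M of D.
Step 2:
                  B         D
  Initial   0.03617     2.048
  Change    0.01527  -0.01527
  Equil     0.05144     2.033
  solve Keq expr → x = -0.007637; check Q = 1562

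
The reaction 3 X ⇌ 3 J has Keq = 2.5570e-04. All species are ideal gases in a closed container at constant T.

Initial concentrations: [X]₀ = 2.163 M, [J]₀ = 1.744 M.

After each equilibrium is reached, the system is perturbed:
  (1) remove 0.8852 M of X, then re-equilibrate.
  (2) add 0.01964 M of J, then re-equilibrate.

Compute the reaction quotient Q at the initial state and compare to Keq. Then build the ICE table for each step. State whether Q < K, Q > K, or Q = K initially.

Q₀ = 0.5242 vs Keq = 2.5570e-04 ⇒ Q>K, reverse
Step 1:
                  X         J
  I           2.163     1.744
  C           1.511    -1.511
  E           3.674    0.2332
  solve Keq expr → x = -0.5036; check Q = 2.5570e-04
Then remove 0.8852 M of X.
Step 2:
                  X         J
  I           2.789    0.2332
  C         0.05283  -0.05283
  E           2.841    0.1804
  solve Keq expr → x = -0.01761; check Q = 2.5570e-04
Then add 0.01964 M of J.
Step 3:
                  X         J
  I           2.841       0.2
  C         0.01847  -0.01847
  E            2.86    0.1815
  solve Keq expr → x = -0.006156; check Q = 2.5570e-04

Q₀ = 0.5242; Q > K (proceeds reverse)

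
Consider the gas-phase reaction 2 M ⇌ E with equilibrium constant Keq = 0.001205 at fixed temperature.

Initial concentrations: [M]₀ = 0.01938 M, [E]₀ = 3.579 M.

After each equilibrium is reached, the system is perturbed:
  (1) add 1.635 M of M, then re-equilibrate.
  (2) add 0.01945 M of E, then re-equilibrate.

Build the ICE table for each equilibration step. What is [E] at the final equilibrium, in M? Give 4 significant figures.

Q₀ = 9529 vs Keq = 0.001205 ⇒ Q>K, reverse
Step 1:
                    M           E
  I           0.01938       3.579
  C             7.038      -3.519
  E             7.057     0.06002
  solve Keq expr → x = -3.519; check Q = 0.001205
Then add 1.635 M of M.
Step 2:
                    M           E
  I             8.692     0.06002
  C          -0.05957     0.02979
  E             8.633      0.0898
  solve Keq expr → x = 0.02979; check Q = 0.001205
Then add 0.01945 M of E.
Step 3:
                    M           E
  I             8.633      0.1093
  C           0.03734    -0.01867
  E              8.67     0.09058
  solve Keq expr → x = -0.01867; check Q = 0.001205

[E]_eq = 0.09058 M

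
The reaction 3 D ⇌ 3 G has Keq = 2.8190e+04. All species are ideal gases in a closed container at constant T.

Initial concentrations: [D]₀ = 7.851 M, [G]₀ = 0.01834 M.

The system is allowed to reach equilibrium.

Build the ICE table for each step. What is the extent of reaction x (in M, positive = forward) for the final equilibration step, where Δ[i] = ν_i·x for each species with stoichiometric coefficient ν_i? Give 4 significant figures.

x = 2.534 M

Q₀ = 1.2747e-08 vs Keq = 2.8190e+04 ⇒ Q<K, forward
Step 1:
                    D           G
  I             7.851     0.01834
  C            -7.601       7.601
  E            0.2503       7.619
  solve Keq expr → x = 2.534; check Q = 2.8190e+04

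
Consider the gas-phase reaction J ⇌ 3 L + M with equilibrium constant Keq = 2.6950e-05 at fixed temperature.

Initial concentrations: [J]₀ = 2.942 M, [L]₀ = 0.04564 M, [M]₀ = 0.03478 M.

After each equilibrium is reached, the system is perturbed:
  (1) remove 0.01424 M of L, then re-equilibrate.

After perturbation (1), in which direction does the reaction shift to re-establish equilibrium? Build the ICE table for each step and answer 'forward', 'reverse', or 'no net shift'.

Q₀ = 1.1239e-06 vs Keq = 2.6950e-05 ⇒ Q<K, forward
Step 1:
                   J          L          M
  init         2.942    0.04564    0.03478
  Δ         -0.02196    0.06588    0.02196
  eq            2.92     0.1115    0.05674
  solve Keq expr → x = 0.02196; check Q = 2.6950e-05
Then remove 0.01424 M of L.
Step 2:
                   J          L          M
  init          2.92    0.09728    0.05674
  Δ        -0.003913    0.01174   0.003913
  eq           2.916      0.109    0.06065
  solve Keq expr → x = 0.003913; check Q = 2.6950e-05

Direction: forward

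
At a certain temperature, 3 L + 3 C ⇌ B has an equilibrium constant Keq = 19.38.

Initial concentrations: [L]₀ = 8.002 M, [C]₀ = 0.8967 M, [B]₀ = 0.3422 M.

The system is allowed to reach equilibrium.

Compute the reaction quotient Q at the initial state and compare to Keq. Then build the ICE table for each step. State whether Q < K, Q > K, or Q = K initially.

Q₀ = 9.2628e-04; Q < K (proceeds forward)

Q₀ = 9.2628e-04 vs Keq = 19.38 ⇒ Q<K, forward
Step 1:
                  L         C         B
  Initial     8.002    0.8967    0.3422
  Change    -0.8522   -0.8522    0.2841
  Equil        7.15   0.04455    0.6263
  solve Keq expr → x = 0.2841; check Q = 19.38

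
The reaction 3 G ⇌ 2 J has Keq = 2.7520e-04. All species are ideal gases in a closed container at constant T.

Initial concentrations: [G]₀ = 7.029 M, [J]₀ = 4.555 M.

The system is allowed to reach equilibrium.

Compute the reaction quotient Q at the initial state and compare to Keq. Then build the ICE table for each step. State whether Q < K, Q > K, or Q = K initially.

Q₀ = 0.05974 vs Keq = 2.7520e-04 ⇒ Q>K, reverse
Step 1:
                   G          J
  init         7.029      4.555
  Δ            5.702     -3.801
  eq           12.73     0.7536
  solve Keq expr → x = -1.901; check Q = 2.7520e-04

Q₀ = 0.05974; Q > K (proceeds reverse)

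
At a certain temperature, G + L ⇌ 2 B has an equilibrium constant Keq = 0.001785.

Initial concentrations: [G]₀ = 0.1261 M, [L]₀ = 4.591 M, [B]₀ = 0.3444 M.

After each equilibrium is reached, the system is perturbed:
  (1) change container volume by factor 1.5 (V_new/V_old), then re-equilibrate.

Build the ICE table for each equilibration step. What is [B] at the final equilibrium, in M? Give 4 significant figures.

Q₀ = 0.2049 vs Keq = 0.001785 ⇒ Q>K, reverse
Step 1:
                   G          L          B
  init        0.1261      4.591     0.3444
  Δ           0.1481     0.1481    -0.2962
  eq          0.2742      4.739    0.04816
  solve Keq expr → x = -0.1481; check Q = 0.001785
Then change container volume by factor 1.5 (V_new/V_old).
Step 2:
                   G          L          B
  init        0.1828      3.159    0.03211
  Δ                0          0          0
  eq          0.1828      3.159    0.03211
  solve Keq expr → x = 0; check Q = 0.001785

[B]_eq = 0.03211 M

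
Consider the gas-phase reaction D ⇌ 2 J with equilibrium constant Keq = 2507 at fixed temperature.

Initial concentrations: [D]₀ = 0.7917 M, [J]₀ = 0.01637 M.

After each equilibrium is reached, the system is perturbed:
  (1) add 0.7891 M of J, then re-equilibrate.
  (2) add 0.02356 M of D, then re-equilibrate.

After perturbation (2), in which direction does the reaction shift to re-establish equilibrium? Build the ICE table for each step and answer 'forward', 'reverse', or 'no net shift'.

Q₀ = 3.3848e-04 vs Keq = 2507 ⇒ Q<K, forward
Step 1:
                  D         J
  Initial    0.7917   0.01637
  Change    -0.7907     1.581
  Equil    0.001018     1.598
  solve Keq expr → x = 0.7907; check Q = 2507
Then add 0.7891 M of J.
Step 2:
                  D         J
  Initial  0.001018     2.387
  Change   0.001249 -0.002499
  Equil    0.002268     2.384
  solve Keq expr → x = -0.001249; check Q = 2507
Then add 0.02356 M of D.
Step 3:
                  D         J
  Initial   0.02583     2.384
  Change   -0.02347   0.04694
  Equil    0.002358     2.431
  solve Keq expr → x = 0.02347; check Q = 2507

Direction: forward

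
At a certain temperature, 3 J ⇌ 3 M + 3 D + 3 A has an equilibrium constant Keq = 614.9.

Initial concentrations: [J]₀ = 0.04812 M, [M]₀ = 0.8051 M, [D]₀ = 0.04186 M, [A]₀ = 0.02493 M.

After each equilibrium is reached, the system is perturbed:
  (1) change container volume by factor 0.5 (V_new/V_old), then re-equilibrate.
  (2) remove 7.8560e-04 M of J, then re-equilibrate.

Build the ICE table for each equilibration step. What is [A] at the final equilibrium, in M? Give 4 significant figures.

Q₀ = 5.3228e-06 vs Keq = 614.9 ⇒ Q<K, forward
Step 1:
                  J         M         D         A
  Initial   0.04812    0.8051   0.04186   0.02493
  Change   -0.04747   0.04747   0.04747   0.04747
  Equil   6.4846e-04    0.8526   0.08933    0.0724
  solve Keq expr → x = 0.01582; check Q = 614.9
Then change container volume by factor 0.5 (V_new/V_old).
Step 2:
                  J         M         D         A
  Initial  0.001297     1.705    0.1787    0.1448
  Change   0.003646 -0.003646 -0.003646 -0.003646
  Equil    0.004943     1.701     0.175    0.1412
  solve Keq expr → x = -0.001215; check Q = 614.9
Then remove 7.8560e-04 M of J.
Step 3:
                  J         M         D         A
  Initial  0.004158     1.701     0.175    0.1412
  Change  7.3696e-04 -7.3696e-04 -7.3696e-04 -7.3696e-04
  Equil    0.004895     1.701    0.1743    0.1404
  solve Keq expr → x = -2.4565e-04; check Q = 614.9

[A]_eq = 0.1404 M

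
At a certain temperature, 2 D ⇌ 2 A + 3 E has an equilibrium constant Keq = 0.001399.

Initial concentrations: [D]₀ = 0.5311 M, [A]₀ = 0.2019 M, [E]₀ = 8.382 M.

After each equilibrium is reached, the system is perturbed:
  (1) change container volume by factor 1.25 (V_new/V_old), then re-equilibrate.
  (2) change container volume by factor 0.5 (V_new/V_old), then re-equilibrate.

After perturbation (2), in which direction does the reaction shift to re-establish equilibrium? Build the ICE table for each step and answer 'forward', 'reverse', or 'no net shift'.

Direction: reverse

Q₀ = 85.11 vs Keq = 0.001399 ⇒ Q>K, reverse
Step 1:
                    D           A           E
  init         0.5311      0.2019       8.382
  Δ            0.2007     -0.2007     -0.3011
  eq           0.7318    0.001192       8.081
  solve Keq expr → x = -0.1004; check Q = 0.001399
Then change container volume by factor 1.25 (V_new/V_old).
Step 2:
                    D           A           E
  init         0.5854  9.5324e-04       6.465
  Δ       -3.7792e-04  3.7792e-04  5.6688e-04
  eq           0.5851    0.001331       6.465
  solve Keq expr → x = 1.8896e-04; check Q = 0.001399
Then change container volume by factor 0.5 (V_new/V_old).
Step 3:
                    D           A           E
  init           1.17    0.002662       12.93
  Δ          0.001719   -0.001719   -0.002579
  eq            1.172  9.4294e-04       12.93
  solve Keq expr → x = -8.5969e-04; check Q = 0.001399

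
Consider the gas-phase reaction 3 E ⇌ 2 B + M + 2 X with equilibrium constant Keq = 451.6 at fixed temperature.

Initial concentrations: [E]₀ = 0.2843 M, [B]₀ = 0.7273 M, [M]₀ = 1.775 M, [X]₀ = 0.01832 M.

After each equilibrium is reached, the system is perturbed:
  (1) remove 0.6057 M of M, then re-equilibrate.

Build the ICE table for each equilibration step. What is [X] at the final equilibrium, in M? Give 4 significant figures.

[X]_eq = 0.1802 M

Q₀ = 0.01371 vs Keq = 451.6 ⇒ Q<K, forward
Step 1:
                   E          B          M          X
  Initial     0.2843     0.7273      1.775    0.01832
  Change     -0.2378     0.1585    0.07926     0.1585
  Equil      0.04653     0.8858      1.854     0.1768
  solve Keq expr → x = 0.07926; check Q = 451.6
Then remove 0.6057 M of M.
Step 2:
                   E          B          M          X
  Initial    0.04653     0.8858      1.249     0.1768
  Change   -0.005101   0.003401     0.0017   0.003401
  Equil      0.04143     0.8892       1.25     0.1802
  solve Keq expr → x = 0.0017; check Q = 451.6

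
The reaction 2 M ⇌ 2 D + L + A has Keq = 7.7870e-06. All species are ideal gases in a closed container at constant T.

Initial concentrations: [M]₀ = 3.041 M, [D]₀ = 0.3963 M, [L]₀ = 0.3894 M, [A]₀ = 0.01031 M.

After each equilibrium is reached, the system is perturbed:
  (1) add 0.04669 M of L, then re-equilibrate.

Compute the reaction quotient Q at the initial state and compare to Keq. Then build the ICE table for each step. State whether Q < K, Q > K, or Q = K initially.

Q₀ = 6.8182e-05; Q > K (proceeds reverse)

Q₀ = 6.8182e-05 vs Keq = 7.7870e-06 ⇒ Q>K, reverse
Step 1:
                  M         D         L         A
  Initial     3.041    0.3963    0.3894   0.01031
  Change    0.01794  -0.01794 -0.008972 -0.008972
  Equil       3.059    0.3784    0.3804  0.001338
  solve Keq expr → x = -0.008972; check Q = 7.7870e-06
Then add 0.04669 M of L.
Step 2:
                  M         D         L         A
  Initial     3.059    0.3784    0.4271  0.001338
  Change  2.8763e-04 -2.8763e-04 -1.4382e-04 -1.4382e-04
  Equil       3.059    0.3781     0.427  0.001194
  solve Keq expr → x = -1.4382e-04; check Q = 7.7870e-06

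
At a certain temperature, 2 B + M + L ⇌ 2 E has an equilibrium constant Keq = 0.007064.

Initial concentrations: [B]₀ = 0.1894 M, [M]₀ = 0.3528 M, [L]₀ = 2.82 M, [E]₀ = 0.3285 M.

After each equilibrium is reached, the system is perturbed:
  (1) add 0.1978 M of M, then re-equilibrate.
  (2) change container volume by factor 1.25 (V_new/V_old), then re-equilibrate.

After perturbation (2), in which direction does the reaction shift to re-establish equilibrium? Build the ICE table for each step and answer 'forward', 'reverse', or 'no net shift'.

Q₀ = 3.024 vs Keq = 0.007064 ⇒ Q>K, reverse
Step 1:
                  B         M         L         E
  I          0.1894    0.3528      2.82    0.3285
  C          0.2808    0.1404    0.1404   -0.2808
  E          0.4702    0.4932      2.96   0.04775
  solve Keq expr → x = -0.1404; check Q = 0.007064
Then add 0.1978 M of M.
Step 2:
                  B         M         L         E
  I          0.4702     0.691      2.96   0.04775
  C       -0.007659 -0.003829 -0.003829  0.007659
  E          0.4625    0.6871     2.957   0.05541
  solve Keq expr → x = 0.003829; check Q = 0.007064
Then change container volume by factor 1.25 (V_new/V_old).
Step 3:
                  B         M         L         E
  I            0.37    0.5497     2.365   0.04432
  C        0.007943  0.003971  0.003971 -0.007943
  E          0.3779    0.5537     2.369   0.03638
  solve Keq expr → x = -0.003971; check Q = 0.007064

Direction: reverse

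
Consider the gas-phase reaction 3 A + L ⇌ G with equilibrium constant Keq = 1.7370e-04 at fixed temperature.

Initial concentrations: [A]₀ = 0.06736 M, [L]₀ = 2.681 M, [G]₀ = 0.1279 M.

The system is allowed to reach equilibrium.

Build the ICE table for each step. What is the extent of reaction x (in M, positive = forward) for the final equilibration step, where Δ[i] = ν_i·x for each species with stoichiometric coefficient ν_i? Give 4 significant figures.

x = -0.1279 M

Q₀ = 156.1 vs Keq = 1.7370e-04 ⇒ Q>K, reverse
Step 1:
                    A           L           G
  init        0.06736       2.681      0.1279
  Δ            0.3836      0.1279     -0.1279
  eq           0.4509       2.809  4.4735e-05
  solve Keq expr → x = -0.1279; check Q = 1.7370e-04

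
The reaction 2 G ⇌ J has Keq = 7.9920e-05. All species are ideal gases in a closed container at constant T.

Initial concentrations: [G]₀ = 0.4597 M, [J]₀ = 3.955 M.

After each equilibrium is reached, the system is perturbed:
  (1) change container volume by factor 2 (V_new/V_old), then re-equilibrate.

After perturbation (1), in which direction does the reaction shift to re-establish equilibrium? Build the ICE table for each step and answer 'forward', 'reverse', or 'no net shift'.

Direction: reverse

Q₀ = 18.72 vs Keq = 7.9920e-05 ⇒ Q>K, reverse
Step 1:
                  G         J
  I          0.4597     3.955
  C           7.899    -3.949
  E           8.359  0.005584
  solve Keq expr → x = -3.949; check Q = 7.9920e-05
Then change container volume by factor 2 (V_new/V_old).
Step 2:
                  G         J
  I           4.179  0.002792
  C        0.002788 -0.001394
  E           4.182  0.001398
  solve Keq expr → x = -0.001394; check Q = 7.9920e-05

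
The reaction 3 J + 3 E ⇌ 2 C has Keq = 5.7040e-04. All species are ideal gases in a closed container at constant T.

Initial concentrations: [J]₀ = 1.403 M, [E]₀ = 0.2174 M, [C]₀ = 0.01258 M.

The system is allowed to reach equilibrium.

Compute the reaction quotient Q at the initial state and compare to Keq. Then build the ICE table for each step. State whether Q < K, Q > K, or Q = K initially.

Q₀ = 0.005577 vs Keq = 5.7040e-04 ⇒ Q>K, reverse
Step 1:
                  J         E         C
  init        1.403    0.2174   0.01258
  Δ         0.01223   0.01223 -0.008155
  eq          1.415    0.2296  0.004425
  solve Keq expr → x = -0.004078; check Q = 5.7040e-04

Q₀ = 0.005577; Q > K (proceeds reverse)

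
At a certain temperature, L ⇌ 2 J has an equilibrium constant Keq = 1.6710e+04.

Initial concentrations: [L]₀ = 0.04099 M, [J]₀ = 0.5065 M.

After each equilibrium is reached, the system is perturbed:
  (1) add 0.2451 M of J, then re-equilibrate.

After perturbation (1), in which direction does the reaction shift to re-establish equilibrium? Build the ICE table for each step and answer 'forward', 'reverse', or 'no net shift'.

Direction: reverse

Q₀ = 6.259 vs Keq = 1.6710e+04 ⇒ Q<K, forward
Step 1:
                  L         J
  init      0.04099    0.5065
  Δ        -0.04097   0.08194
  eq      2.0722e-05    0.5884
  solve Keq expr → x = 0.04097; check Q = 1.6710e+04
Then add 0.2451 M of J.
Step 2:
                  L         J
  init    2.0722e-05    0.8335
  Δ       2.0853e-05 -4.1706e-05
  eq      4.1575e-05    0.8335
  solve Keq expr → x = -2.0853e-05; check Q = 1.6710e+04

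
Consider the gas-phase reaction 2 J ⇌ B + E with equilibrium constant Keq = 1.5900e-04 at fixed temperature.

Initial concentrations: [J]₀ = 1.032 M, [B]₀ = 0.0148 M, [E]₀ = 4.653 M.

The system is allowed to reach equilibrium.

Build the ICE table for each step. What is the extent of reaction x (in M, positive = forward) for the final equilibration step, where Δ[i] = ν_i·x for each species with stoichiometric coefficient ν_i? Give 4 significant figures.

Q₀ = 0.06466 vs Keq = 1.5900e-04 ⇒ Q>K, reverse
Step 1:
                    J           B           E
  Initial       1.032      0.0148       4.653
  Change      0.02952    -0.01476    -0.01476
  Equil         1.062  3.8628e-05       4.638
  solve Keq expr → x = -0.01476; check Q = 1.5900e-04

x = -0.01476 M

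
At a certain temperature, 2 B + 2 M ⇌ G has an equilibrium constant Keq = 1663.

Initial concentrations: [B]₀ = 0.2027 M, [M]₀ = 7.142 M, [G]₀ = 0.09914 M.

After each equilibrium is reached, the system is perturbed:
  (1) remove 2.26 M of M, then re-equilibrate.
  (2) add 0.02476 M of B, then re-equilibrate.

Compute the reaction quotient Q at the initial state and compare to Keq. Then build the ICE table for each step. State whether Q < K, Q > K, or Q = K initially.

Q₀ = 0.0473; Q < K (proceeds forward)

Q₀ = 0.0473 vs Keq = 1663 ⇒ Q<K, forward
Step 1:
                   B          M          G
  init        0.2027      7.142    0.09914
  Δ          -0.2011    -0.2011     0.1006
  eq        0.001579      6.941     0.1997
  solve Keq expr → x = 0.1006; check Q = 1663
Then remove 2.26 M of M.
Step 2:
                   B          M          G
  init      0.001579      4.681     0.1997
  Δ       7.5967e-04 7.5967e-04 -3.7983e-04
  eq        0.002338      4.682     0.1993
  solve Keq expr → x = -3.7983e-04; check Q = 1663
Then add 0.02476 M of B.
Step 3:
                   B          M          G
  init        0.0271      4.682     0.1993
  Δ         -0.02468   -0.02468    0.01234
  eq        0.002423      4.657     0.2117
  solve Keq expr → x = 0.01234; check Q = 1663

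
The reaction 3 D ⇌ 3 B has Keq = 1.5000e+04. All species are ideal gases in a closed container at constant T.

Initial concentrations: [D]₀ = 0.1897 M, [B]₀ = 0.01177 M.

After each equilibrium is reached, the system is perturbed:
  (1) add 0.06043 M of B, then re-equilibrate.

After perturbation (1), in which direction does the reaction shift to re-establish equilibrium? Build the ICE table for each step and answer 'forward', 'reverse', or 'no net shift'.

Q₀ = 2.3885e-04 vs Keq = 1.5000e+04 ⇒ Q<K, forward
Step 1:
                    D           B
  init         0.1897     0.01177
  Δ           -0.1818      0.1818
  eq         0.007851      0.1936
  solve Keq expr → x = 0.06062; check Q = 1.5000e+04
Then add 0.06043 M of B.
Step 2:
                    D           B
  init       0.007851       0.254
  Δ          0.002355   -0.002355
  eq          0.01021      0.2517
  solve Keq expr → x = -7.8494e-04; check Q = 1.5000e+04

Direction: reverse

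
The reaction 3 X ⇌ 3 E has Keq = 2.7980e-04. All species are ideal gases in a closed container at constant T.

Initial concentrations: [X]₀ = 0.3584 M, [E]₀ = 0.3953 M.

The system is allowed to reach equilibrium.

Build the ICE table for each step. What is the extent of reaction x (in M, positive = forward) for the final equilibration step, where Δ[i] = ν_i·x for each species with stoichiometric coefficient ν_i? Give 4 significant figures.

x = -0.1163 M

Q₀ = 1.342 vs Keq = 2.7980e-04 ⇒ Q>K, reverse
Step 1:
                    X           E
  init         0.3584      0.3953
  Δ             0.349      -0.349
  eq           0.7074     0.04627
  solve Keq expr → x = -0.1163; check Q = 2.7980e-04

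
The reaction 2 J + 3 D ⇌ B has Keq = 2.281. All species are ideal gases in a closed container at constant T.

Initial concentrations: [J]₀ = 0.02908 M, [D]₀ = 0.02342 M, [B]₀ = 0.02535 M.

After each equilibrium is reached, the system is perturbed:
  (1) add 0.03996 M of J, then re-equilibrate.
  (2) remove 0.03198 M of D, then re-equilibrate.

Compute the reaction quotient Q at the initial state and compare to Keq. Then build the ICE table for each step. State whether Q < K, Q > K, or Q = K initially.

Q₀ = 2.3336e+06; Q > K (proceeds reverse)

Q₀ = 2.3336e+06 vs Keq = 2.281 ⇒ Q>K, reverse
Step 1:
                  J         D         B
  init      0.02908   0.02342   0.02535
  Δ         0.05067   0.07601  -0.02534
  eq        0.07975   0.09943 1.4260e-05
  solve Keq expr → x = -0.02534; check Q = 2.281
Then add 0.03996 M of J.
Step 2:
                  J         D         B
  init       0.1197   0.09943 1.4260e-05
  Δ       -3.5599e-05 -5.3398e-05 1.7799e-05
  eq         0.1197   0.09937 3.2059e-05
  solve Keq expr → x = 1.7799e-05; check Q = 2.281
Then remove 0.03198 M of D.
Step 3:
                  J         D         B
  init       0.1197   0.06739 3.2059e-05
  Δ       4.4045e-05 6.6068e-05 -2.2023e-05
  eq         0.1197   0.06746 1.0037e-05
  solve Keq expr → x = -2.2023e-05; check Q = 2.281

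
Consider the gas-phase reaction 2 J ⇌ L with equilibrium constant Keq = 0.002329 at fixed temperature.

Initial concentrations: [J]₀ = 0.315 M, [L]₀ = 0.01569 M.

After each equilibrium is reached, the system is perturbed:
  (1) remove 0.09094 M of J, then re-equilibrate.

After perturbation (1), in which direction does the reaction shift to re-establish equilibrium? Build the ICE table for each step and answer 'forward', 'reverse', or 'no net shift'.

Q₀ = 0.1581 vs Keq = 0.002329 ⇒ Q>K, reverse
Step 1:
                   J          L
  Initial      0.315    0.01569
  Change     0.03082   -0.01541
  Equil       0.3458 2.7853e-04
  solve Keq expr → x = -0.01541; check Q = 0.002329
Then remove 0.09094 M of J.
Step 2:
                   J          L
  Initial     0.2549 2.7853e-04
  Change  2.5386e-04 -1.2693e-04
  Equil       0.2551 1.5161e-04
  solve Keq expr → x = -1.2693e-04; check Q = 0.002329

Direction: reverse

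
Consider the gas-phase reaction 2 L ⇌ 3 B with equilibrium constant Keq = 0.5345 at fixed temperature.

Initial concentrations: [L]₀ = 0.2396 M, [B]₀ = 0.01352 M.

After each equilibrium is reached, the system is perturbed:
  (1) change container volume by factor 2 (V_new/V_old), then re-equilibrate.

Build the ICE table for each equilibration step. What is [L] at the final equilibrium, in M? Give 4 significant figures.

Q₀ = 4.3048e-05 vs Keq = 0.5345 ⇒ Q<K, forward
Step 1:
                    L           B
  init         0.2396     0.01352
  Δ           -0.1213       0.182
  eq           0.1183      0.1955
  solve Keq expr → x = 0.06067; check Q = 0.5345
Then change container volume by factor 2 (V_new/V_old).
Step 2:
                    L           B
  init        0.05913     0.09776
  Δ         -0.008687     0.01303
  eq          0.05044      0.1108
  solve Keq expr → x = 0.004343; check Q = 0.5345

[L]_eq = 0.05044 M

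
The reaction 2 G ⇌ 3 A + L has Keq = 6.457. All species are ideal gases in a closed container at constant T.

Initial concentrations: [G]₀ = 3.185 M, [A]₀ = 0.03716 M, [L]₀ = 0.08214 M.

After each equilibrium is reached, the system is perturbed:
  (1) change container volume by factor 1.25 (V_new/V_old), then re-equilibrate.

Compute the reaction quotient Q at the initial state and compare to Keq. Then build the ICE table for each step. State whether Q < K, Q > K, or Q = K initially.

Q₀ = 4.1549e-07 vs Keq = 6.457 ⇒ Q<K, forward
Step 1:
                   G          A          L
  I            3.185    0.03716    0.08214
  C           -1.665      2.498     0.8327
  E             1.52      2.535     0.9149
  solve Keq expr → x = 0.8327; check Q = 6.457
Then change container volume by factor 1.25 (V_new/V_old).
Step 2:
                   G          A          L
  I            1.216      2.028     0.7319
  C         -0.09877     0.1482    0.04939
  E            1.117      2.176     0.7813
  solve Keq expr → x = 0.04939; check Q = 6.457

Q₀ = 4.1549e-07; Q < K (proceeds forward)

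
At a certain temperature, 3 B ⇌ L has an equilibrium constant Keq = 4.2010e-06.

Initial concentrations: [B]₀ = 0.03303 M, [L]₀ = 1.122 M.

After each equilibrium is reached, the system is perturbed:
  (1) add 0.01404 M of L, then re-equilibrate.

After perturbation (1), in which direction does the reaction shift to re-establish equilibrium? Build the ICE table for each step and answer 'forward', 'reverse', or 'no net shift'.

Q₀ = 3.1136e+04 vs Keq = 4.2010e-06 ⇒ Q>K, reverse
Step 1:
                   B          L
  init       0.03303      1.122
  Δ            3.366     -1.122
  eq           3.399 1.6490e-04
  solve Keq expr → x = -1.122; check Q = 4.2010e-06
Then add 0.01404 M of L.
Step 2:
                   B          L
  init         3.399     0.0142
  Δ           0.0421   -0.01403
  eq           3.441 1.7111e-04
  solve Keq expr → x = -0.01403; check Q = 4.2010e-06

Direction: reverse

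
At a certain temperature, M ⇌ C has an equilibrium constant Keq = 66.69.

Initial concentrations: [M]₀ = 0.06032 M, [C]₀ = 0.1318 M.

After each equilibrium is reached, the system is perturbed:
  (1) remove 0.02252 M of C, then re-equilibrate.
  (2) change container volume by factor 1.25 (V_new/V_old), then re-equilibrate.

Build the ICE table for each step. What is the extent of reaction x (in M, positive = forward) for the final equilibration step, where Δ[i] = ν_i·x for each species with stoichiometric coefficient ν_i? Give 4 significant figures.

Q₀ = 2.185 vs Keq = 66.69 ⇒ Q<K, forward
Step 1:
                  M         C
  I         0.06032    0.1318
  C        -0.05748   0.05748
  E        0.002838    0.1893
  solve Keq expr → x = 0.05748; check Q = 66.69
Then remove 0.02252 M of C.
Step 2:
                  M         C
  I        0.002838    0.1668
  C       -3.3269e-04 3.3269e-04
  E        0.002506    0.1671
  solve Keq expr → x = 3.3269e-04; check Q = 66.69
Then change container volume by factor 1.25 (V_new/V_old).
Step 3:
                  M         C
  I        0.002004    0.1337
  C               0         0
  E        0.002004    0.1337
  solve Keq expr → x = 0; check Q = 66.69

x = 0 M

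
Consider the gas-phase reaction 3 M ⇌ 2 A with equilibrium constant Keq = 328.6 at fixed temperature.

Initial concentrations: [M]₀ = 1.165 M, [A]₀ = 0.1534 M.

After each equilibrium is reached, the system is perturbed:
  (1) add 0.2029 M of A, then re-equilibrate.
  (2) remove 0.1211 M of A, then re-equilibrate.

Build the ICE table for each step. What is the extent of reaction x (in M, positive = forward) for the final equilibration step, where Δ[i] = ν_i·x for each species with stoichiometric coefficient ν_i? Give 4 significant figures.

x = 0.003691 M

Q₀ = 0.01488 vs Keq = 328.6 ⇒ Q<K, forward
Step 1:
                    M           A
  I             1.165      0.1534
  C            -1.036      0.6904
  E            0.1294      0.8438
  solve Keq expr → x = 0.3452; check Q = 328.6
Then add 0.2029 M of A.
Step 2:
                    M           A
  I            0.1294       1.047
  C            0.0188    -0.01253
  E            0.1482       1.034
  solve Keq expr → x = -0.006265; check Q = 328.6
Then remove 0.1211 M of A.
Step 3:
                    M           A
  I            0.1482      0.9131
  C          -0.01107    0.007382
  E            0.1371      0.9205
  solve Keq expr → x = 0.003691; check Q = 328.6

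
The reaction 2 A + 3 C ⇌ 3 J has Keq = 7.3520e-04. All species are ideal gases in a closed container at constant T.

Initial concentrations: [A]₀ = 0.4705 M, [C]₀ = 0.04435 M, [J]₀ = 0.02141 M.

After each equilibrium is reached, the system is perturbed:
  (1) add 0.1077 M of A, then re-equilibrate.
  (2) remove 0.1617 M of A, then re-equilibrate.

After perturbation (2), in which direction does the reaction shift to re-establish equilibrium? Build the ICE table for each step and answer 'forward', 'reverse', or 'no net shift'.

Direction: reverse

Q₀ = 0.5082 vs Keq = 7.3520e-04 ⇒ Q>K, reverse
Step 1:
                  A         C         J
  I          0.4705   0.04435   0.02141
  C         0.01197   0.01795  -0.01795
  E          0.4825    0.0623  0.003459
  solve Keq expr → x = -0.005984; check Q = 7.3520e-04
Then add 0.1077 M of A.
Step 2:
                  A         C         J
  I          0.5902    0.0623  0.003459
  C       -3.1086e-04 -4.6630e-04 4.6630e-04
  E          0.5899   0.06183  0.003925
  solve Keq expr → x = 1.5543e-04; check Q = 7.3520e-04
Then remove 0.1617 M of A.
Step 3:
                  A         C         J
  I          0.4282   0.06183  0.003925
  C       4.7722e-04 7.1583e-04 -7.1583e-04
  E          0.4286   0.06255  0.003209
  solve Keq expr → x = -2.3861e-04; check Q = 7.3520e-04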